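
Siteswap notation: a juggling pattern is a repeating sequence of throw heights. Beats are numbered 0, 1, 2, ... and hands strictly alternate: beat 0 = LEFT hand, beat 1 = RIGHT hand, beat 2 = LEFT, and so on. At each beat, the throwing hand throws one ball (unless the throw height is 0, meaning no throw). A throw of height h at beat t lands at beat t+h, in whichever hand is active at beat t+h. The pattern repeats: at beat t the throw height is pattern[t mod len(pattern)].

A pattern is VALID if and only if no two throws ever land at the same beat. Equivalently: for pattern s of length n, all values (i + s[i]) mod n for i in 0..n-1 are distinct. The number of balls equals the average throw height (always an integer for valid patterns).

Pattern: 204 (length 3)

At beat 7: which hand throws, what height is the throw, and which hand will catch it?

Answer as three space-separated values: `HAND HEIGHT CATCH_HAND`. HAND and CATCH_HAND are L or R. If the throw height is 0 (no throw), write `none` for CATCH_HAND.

Answer: R 0 none

Derivation:
Beat 7: 7 mod 2 = 1, so hand = R
Throw height = pattern[7 mod 3] = pattern[1] = 0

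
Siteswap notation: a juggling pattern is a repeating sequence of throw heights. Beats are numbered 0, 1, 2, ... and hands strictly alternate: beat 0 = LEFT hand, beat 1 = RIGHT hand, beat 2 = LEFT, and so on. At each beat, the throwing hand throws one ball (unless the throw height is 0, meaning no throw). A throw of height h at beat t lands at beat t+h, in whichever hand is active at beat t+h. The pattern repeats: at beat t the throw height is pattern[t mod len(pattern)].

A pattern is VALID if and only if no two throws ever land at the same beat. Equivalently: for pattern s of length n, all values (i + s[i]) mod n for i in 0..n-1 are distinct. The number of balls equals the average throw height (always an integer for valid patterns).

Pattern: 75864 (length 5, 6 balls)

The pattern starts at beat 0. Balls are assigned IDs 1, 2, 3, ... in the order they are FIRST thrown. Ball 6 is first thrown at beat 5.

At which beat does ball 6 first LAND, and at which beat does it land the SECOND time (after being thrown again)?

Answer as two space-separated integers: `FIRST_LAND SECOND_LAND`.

Beat 0 (L): throw ball1 h=7 -> lands@7:R; in-air after throw: [b1@7:R]
Beat 1 (R): throw ball2 h=5 -> lands@6:L; in-air after throw: [b2@6:L b1@7:R]
Beat 2 (L): throw ball3 h=8 -> lands@10:L; in-air after throw: [b2@6:L b1@7:R b3@10:L]
Beat 3 (R): throw ball4 h=6 -> lands@9:R; in-air after throw: [b2@6:L b1@7:R b4@9:R b3@10:L]
Beat 4 (L): throw ball5 h=4 -> lands@8:L; in-air after throw: [b2@6:L b1@7:R b5@8:L b4@9:R b3@10:L]
Beat 5 (R): throw ball6 h=7 -> lands@12:L; in-air after throw: [b2@6:L b1@7:R b5@8:L b4@9:R b3@10:L b6@12:L]
Beat 6 (L): throw ball2 h=5 -> lands@11:R; in-air after throw: [b1@7:R b5@8:L b4@9:R b3@10:L b2@11:R b6@12:L]
Beat 7 (R): throw ball1 h=8 -> lands@15:R; in-air after throw: [b5@8:L b4@9:R b3@10:L b2@11:R b6@12:L b1@15:R]
Beat 8 (L): throw ball5 h=6 -> lands@14:L; in-air after throw: [b4@9:R b3@10:L b2@11:R b6@12:L b5@14:L b1@15:R]
Beat 9 (R): throw ball4 h=4 -> lands@13:R; in-air after throw: [b3@10:L b2@11:R b6@12:L b4@13:R b5@14:L b1@15:R]
Beat 10 (L): throw ball3 h=7 -> lands@17:R; in-air after throw: [b2@11:R b6@12:L b4@13:R b5@14:L b1@15:R b3@17:R]
Beat 11 (R): throw ball2 h=5 -> lands@16:L; in-air after throw: [b6@12:L b4@13:R b5@14:L b1@15:R b2@16:L b3@17:R]
Beat 12 (L): throw ball6 h=8 -> lands@20:L; in-air after throw: [b4@13:R b5@14:L b1@15:R b2@16:L b3@17:R b6@20:L]
Beat 13 (R): throw ball4 h=6 -> lands@19:R; in-air after throw: [b5@14:L b1@15:R b2@16:L b3@17:R b4@19:R b6@20:L]
Beat 14 (L): throw ball5 h=4 -> lands@18:L; in-air after throw: [b1@15:R b2@16:L b3@17:R b5@18:L b4@19:R b6@20:L]
Ball 6: thrown@5 h=7 -> first land @12; rethrown@12 h=8 -> second land @20

Answer: 12 20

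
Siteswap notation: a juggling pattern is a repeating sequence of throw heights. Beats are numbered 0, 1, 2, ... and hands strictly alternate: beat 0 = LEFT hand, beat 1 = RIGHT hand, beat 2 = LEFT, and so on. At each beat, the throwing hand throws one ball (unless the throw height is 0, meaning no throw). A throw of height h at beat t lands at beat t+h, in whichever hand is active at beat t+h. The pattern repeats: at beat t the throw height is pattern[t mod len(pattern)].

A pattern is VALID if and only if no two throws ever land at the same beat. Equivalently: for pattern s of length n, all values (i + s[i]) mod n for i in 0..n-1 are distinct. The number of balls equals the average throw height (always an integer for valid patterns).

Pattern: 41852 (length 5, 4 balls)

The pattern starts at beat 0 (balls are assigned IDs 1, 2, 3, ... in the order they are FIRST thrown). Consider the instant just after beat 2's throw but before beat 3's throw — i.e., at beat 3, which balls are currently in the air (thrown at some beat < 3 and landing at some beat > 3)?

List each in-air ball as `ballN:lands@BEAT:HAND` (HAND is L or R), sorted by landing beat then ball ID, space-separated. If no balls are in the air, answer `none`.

Beat 0 (L): throw ball1 h=4 -> lands@4:L; in-air after throw: [b1@4:L]
Beat 1 (R): throw ball2 h=1 -> lands@2:L; in-air after throw: [b2@2:L b1@4:L]
Beat 2 (L): throw ball2 h=8 -> lands@10:L; in-air after throw: [b1@4:L b2@10:L]
Beat 3 (R): throw ball3 h=5 -> lands@8:L; in-air after throw: [b1@4:L b3@8:L b2@10:L]

Answer: ball1:lands@4:L ball2:lands@10:L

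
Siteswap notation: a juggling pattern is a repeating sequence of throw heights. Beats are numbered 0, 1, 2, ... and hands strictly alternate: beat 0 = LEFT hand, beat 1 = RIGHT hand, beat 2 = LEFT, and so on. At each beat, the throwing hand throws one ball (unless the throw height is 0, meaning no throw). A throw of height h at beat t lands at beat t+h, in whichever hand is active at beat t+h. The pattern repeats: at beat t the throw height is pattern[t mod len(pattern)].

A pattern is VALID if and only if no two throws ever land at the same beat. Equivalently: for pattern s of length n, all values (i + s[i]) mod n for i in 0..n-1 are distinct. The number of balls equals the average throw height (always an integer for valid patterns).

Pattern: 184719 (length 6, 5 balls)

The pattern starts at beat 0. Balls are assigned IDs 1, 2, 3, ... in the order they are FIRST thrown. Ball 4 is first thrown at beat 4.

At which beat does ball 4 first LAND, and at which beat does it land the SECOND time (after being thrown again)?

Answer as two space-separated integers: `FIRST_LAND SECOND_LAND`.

Answer: 5 14

Derivation:
Beat 0 (L): throw ball1 h=1 -> lands@1:R; in-air after throw: [b1@1:R]
Beat 1 (R): throw ball1 h=8 -> lands@9:R; in-air after throw: [b1@9:R]
Beat 2 (L): throw ball2 h=4 -> lands@6:L; in-air after throw: [b2@6:L b1@9:R]
Beat 3 (R): throw ball3 h=7 -> lands@10:L; in-air after throw: [b2@6:L b1@9:R b3@10:L]
Beat 4 (L): throw ball4 h=1 -> lands@5:R; in-air after throw: [b4@5:R b2@6:L b1@9:R b3@10:L]
Beat 5 (R): throw ball4 h=9 -> lands@14:L; in-air after throw: [b2@6:L b1@9:R b3@10:L b4@14:L]
Beat 6 (L): throw ball2 h=1 -> lands@7:R; in-air after throw: [b2@7:R b1@9:R b3@10:L b4@14:L]
Beat 7 (R): throw ball2 h=8 -> lands@15:R; in-air after throw: [b1@9:R b3@10:L b4@14:L b2@15:R]
Beat 8 (L): throw ball5 h=4 -> lands@12:L; in-air after throw: [b1@9:R b3@10:L b5@12:L b4@14:L b2@15:R]
Beat 9 (R): throw ball1 h=7 -> lands@16:L; in-air after throw: [b3@10:L b5@12:L b4@14:L b2@15:R b1@16:L]
Beat 10 (L): throw ball3 h=1 -> lands@11:R; in-air after throw: [b3@11:R b5@12:L b4@14:L b2@15:R b1@16:L]
Beat 11 (R): throw ball3 h=9 -> lands@20:L; in-air after throw: [b5@12:L b4@14:L b2@15:R b1@16:L b3@20:L]
Beat 12 (L): throw ball5 h=1 -> lands@13:R; in-air after throw: [b5@13:R b4@14:L b2@15:R b1@16:L b3@20:L]
Beat 13 (R): throw ball5 h=8 -> lands@21:R; in-air after throw: [b4@14:L b2@15:R b1@16:L b3@20:L b5@21:R]
Beat 14 (L): throw ball4 h=4 -> lands@18:L; in-air after throw: [b2@15:R b1@16:L b4@18:L b3@20:L b5@21:R]
Ball 4: thrown@4 h=1 -> first land @5; rethrown@5 h=9 -> second land @14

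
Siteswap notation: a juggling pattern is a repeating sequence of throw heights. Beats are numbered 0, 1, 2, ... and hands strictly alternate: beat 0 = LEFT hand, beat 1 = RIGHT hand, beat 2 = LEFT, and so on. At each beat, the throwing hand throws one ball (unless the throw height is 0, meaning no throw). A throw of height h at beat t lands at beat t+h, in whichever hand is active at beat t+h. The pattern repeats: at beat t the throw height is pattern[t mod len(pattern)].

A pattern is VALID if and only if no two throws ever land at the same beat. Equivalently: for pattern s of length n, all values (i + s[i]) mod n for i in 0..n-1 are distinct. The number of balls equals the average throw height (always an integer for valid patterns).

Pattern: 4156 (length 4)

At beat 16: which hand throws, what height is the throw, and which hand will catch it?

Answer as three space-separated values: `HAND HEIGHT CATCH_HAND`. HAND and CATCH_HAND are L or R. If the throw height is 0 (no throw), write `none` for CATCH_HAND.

Answer: L 4 L

Derivation:
Beat 16: 16 mod 2 = 0, so hand = L
Throw height = pattern[16 mod 4] = pattern[0] = 4
Lands at beat 16+4=20, 20 mod 2 = 0, so catch hand = L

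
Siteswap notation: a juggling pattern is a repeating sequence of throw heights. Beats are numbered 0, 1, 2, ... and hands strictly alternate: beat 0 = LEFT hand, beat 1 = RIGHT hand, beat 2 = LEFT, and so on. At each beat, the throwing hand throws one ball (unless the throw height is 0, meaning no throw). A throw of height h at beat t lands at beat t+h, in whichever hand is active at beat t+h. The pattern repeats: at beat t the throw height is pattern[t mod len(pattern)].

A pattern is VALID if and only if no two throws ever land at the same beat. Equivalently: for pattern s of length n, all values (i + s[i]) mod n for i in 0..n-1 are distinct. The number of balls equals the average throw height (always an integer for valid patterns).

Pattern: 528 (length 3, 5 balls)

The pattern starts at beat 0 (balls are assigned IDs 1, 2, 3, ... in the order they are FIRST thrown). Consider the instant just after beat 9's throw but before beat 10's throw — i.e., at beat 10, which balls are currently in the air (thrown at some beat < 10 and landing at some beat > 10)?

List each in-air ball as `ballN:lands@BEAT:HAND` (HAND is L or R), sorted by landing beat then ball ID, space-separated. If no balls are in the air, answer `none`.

Answer: ball4:lands@11:R ball1:lands@13:R ball5:lands@14:L ball2:lands@16:L

Derivation:
Beat 0 (L): throw ball1 h=5 -> lands@5:R; in-air after throw: [b1@5:R]
Beat 1 (R): throw ball2 h=2 -> lands@3:R; in-air after throw: [b2@3:R b1@5:R]
Beat 2 (L): throw ball3 h=8 -> lands@10:L; in-air after throw: [b2@3:R b1@5:R b3@10:L]
Beat 3 (R): throw ball2 h=5 -> lands@8:L; in-air after throw: [b1@5:R b2@8:L b3@10:L]
Beat 4 (L): throw ball4 h=2 -> lands@6:L; in-air after throw: [b1@5:R b4@6:L b2@8:L b3@10:L]
Beat 5 (R): throw ball1 h=8 -> lands@13:R; in-air after throw: [b4@6:L b2@8:L b3@10:L b1@13:R]
Beat 6 (L): throw ball4 h=5 -> lands@11:R; in-air after throw: [b2@8:L b3@10:L b4@11:R b1@13:R]
Beat 7 (R): throw ball5 h=2 -> lands@9:R; in-air after throw: [b2@8:L b5@9:R b3@10:L b4@11:R b1@13:R]
Beat 8 (L): throw ball2 h=8 -> lands@16:L; in-air after throw: [b5@9:R b3@10:L b4@11:R b1@13:R b2@16:L]
Beat 9 (R): throw ball5 h=5 -> lands@14:L; in-air after throw: [b3@10:L b4@11:R b1@13:R b5@14:L b2@16:L]
Beat 10 (L): throw ball3 h=2 -> lands@12:L; in-air after throw: [b4@11:R b3@12:L b1@13:R b5@14:L b2@16:L]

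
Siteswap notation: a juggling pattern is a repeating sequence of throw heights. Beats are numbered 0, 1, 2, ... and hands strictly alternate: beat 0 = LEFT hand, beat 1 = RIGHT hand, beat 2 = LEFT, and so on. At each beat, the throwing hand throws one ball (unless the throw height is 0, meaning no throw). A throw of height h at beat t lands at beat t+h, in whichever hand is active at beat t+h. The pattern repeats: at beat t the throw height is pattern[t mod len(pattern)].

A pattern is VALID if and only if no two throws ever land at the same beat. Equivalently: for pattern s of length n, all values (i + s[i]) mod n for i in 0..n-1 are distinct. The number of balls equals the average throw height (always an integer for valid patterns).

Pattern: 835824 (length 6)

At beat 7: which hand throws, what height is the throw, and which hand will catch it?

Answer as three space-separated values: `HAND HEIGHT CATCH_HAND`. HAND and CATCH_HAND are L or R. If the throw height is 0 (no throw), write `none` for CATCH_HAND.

Beat 7: 7 mod 2 = 1, so hand = R
Throw height = pattern[7 mod 6] = pattern[1] = 3
Lands at beat 7+3=10, 10 mod 2 = 0, so catch hand = L

Answer: R 3 L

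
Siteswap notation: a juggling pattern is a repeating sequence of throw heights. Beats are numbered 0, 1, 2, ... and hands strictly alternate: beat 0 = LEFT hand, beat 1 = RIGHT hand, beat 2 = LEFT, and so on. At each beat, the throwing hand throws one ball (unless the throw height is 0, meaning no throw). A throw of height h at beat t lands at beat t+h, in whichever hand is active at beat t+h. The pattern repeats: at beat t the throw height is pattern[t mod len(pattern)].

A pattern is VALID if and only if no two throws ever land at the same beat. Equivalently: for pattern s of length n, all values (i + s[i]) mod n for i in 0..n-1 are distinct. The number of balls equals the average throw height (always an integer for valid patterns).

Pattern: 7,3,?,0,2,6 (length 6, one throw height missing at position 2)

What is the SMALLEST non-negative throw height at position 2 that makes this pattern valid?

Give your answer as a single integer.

Answer: 0

Derivation:
i=0: (0 + 7) mod 6 = 1
i=1: (1 + 3) mod 6 = 4
i=2: s[i]=? (unknown)
i=3: (3 + 0) mod 6 = 3
i=4: (4 + 2) mod 6 = 0
i=5: (5 + 6) mod 6 = 5
Known residues: [0, 1, 3, 4, 5]; need a permutation of 0..5, so missing residue r = 2
Need (2 + s) mod 6 = 2; smallest s = (2 - 2) mod 6 = 0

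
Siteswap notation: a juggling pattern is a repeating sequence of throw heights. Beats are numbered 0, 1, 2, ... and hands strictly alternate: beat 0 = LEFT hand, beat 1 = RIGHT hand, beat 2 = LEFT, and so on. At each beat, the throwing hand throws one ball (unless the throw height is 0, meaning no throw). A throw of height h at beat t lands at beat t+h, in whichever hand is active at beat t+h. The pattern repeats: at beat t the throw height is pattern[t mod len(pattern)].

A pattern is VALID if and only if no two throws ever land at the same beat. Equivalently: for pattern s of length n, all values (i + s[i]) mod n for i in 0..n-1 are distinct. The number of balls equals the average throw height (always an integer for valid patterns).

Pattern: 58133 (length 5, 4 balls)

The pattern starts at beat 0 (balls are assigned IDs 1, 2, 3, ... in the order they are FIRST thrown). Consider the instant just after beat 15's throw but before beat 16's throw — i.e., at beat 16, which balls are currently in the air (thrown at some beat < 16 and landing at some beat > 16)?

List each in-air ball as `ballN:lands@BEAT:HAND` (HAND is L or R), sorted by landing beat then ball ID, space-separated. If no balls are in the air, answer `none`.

Beat 0 (L): throw ball1 h=5 -> lands@5:R; in-air after throw: [b1@5:R]
Beat 1 (R): throw ball2 h=8 -> lands@9:R; in-air after throw: [b1@5:R b2@9:R]
Beat 2 (L): throw ball3 h=1 -> lands@3:R; in-air after throw: [b3@3:R b1@5:R b2@9:R]
Beat 3 (R): throw ball3 h=3 -> lands@6:L; in-air after throw: [b1@5:R b3@6:L b2@9:R]
Beat 4 (L): throw ball4 h=3 -> lands@7:R; in-air after throw: [b1@5:R b3@6:L b4@7:R b2@9:R]
Beat 5 (R): throw ball1 h=5 -> lands@10:L; in-air after throw: [b3@6:L b4@7:R b2@9:R b1@10:L]
Beat 6 (L): throw ball3 h=8 -> lands@14:L; in-air after throw: [b4@7:R b2@9:R b1@10:L b3@14:L]
Beat 7 (R): throw ball4 h=1 -> lands@8:L; in-air after throw: [b4@8:L b2@9:R b1@10:L b3@14:L]
Beat 8 (L): throw ball4 h=3 -> lands@11:R; in-air after throw: [b2@9:R b1@10:L b4@11:R b3@14:L]
Beat 9 (R): throw ball2 h=3 -> lands@12:L; in-air after throw: [b1@10:L b4@11:R b2@12:L b3@14:L]
Beat 10 (L): throw ball1 h=5 -> lands@15:R; in-air after throw: [b4@11:R b2@12:L b3@14:L b1@15:R]
Beat 11 (R): throw ball4 h=8 -> lands@19:R; in-air after throw: [b2@12:L b3@14:L b1@15:R b4@19:R]
Beat 12 (L): throw ball2 h=1 -> lands@13:R; in-air after throw: [b2@13:R b3@14:L b1@15:R b4@19:R]
Beat 13 (R): throw ball2 h=3 -> lands@16:L; in-air after throw: [b3@14:L b1@15:R b2@16:L b4@19:R]
Beat 14 (L): throw ball3 h=3 -> lands@17:R; in-air after throw: [b1@15:R b2@16:L b3@17:R b4@19:R]
Beat 15 (R): throw ball1 h=5 -> lands@20:L; in-air after throw: [b2@16:L b3@17:R b4@19:R b1@20:L]
Beat 16 (L): throw ball2 h=8 -> lands@24:L; in-air after throw: [b3@17:R b4@19:R b1@20:L b2@24:L]

Answer: ball3:lands@17:R ball4:lands@19:R ball1:lands@20:L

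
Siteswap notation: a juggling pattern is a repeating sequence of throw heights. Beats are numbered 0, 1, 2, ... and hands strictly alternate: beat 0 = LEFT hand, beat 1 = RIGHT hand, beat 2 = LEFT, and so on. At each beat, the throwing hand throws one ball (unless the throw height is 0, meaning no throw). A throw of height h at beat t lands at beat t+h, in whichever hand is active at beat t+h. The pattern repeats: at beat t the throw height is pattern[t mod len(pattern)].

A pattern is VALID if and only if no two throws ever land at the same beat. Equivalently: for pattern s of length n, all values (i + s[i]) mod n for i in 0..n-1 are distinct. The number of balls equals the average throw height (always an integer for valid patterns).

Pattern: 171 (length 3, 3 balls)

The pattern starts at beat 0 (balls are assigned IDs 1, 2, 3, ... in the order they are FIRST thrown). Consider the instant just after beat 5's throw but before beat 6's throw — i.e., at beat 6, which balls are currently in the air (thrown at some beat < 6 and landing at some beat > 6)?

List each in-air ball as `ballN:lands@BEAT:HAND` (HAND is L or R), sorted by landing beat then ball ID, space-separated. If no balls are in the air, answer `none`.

Beat 0 (L): throw ball1 h=1 -> lands@1:R; in-air after throw: [b1@1:R]
Beat 1 (R): throw ball1 h=7 -> lands@8:L; in-air after throw: [b1@8:L]
Beat 2 (L): throw ball2 h=1 -> lands@3:R; in-air after throw: [b2@3:R b1@8:L]
Beat 3 (R): throw ball2 h=1 -> lands@4:L; in-air after throw: [b2@4:L b1@8:L]
Beat 4 (L): throw ball2 h=7 -> lands@11:R; in-air after throw: [b1@8:L b2@11:R]
Beat 5 (R): throw ball3 h=1 -> lands@6:L; in-air after throw: [b3@6:L b1@8:L b2@11:R]
Beat 6 (L): throw ball3 h=1 -> lands@7:R; in-air after throw: [b3@7:R b1@8:L b2@11:R]

Answer: ball1:lands@8:L ball2:lands@11:R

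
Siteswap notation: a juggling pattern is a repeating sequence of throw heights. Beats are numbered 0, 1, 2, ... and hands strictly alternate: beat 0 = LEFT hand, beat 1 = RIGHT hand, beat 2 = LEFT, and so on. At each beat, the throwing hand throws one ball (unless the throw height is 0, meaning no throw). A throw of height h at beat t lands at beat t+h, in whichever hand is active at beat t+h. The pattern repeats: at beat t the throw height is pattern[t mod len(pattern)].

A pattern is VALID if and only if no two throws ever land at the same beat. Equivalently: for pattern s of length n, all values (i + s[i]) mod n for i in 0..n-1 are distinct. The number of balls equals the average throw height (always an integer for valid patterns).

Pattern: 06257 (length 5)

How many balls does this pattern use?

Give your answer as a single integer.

Answer: 4

Derivation:
Pattern = [0, 6, 2, 5, 7], length n = 5
  position 0: throw height = 0, running sum = 0
  position 1: throw height = 6, running sum = 6
  position 2: throw height = 2, running sum = 8
  position 3: throw height = 5, running sum = 13
  position 4: throw height = 7, running sum = 20
Total sum = 20; balls = sum / n = 20 / 5 = 4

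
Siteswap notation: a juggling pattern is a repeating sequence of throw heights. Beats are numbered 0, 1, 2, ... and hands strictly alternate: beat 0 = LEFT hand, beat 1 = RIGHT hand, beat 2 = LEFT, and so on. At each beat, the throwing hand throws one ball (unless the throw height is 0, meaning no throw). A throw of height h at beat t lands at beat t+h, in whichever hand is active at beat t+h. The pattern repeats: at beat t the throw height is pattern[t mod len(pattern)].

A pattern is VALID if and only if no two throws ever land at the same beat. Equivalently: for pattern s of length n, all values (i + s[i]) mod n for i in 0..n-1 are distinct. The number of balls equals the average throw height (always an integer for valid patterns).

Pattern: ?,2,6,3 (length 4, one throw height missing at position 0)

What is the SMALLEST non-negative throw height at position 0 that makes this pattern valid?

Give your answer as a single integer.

Answer: 1

Derivation:
i=0: s[i]=? (unknown)
i=1: (1 + 2) mod 4 = 3
i=2: (2 + 6) mod 4 = 0
i=3: (3 + 3) mod 4 = 2
Known residues: [0, 2, 3]; need a permutation of 0..3, so missing residue r = 1
Need (0 + s) mod 4 = 1; smallest s = (1 - 0) mod 4 = 1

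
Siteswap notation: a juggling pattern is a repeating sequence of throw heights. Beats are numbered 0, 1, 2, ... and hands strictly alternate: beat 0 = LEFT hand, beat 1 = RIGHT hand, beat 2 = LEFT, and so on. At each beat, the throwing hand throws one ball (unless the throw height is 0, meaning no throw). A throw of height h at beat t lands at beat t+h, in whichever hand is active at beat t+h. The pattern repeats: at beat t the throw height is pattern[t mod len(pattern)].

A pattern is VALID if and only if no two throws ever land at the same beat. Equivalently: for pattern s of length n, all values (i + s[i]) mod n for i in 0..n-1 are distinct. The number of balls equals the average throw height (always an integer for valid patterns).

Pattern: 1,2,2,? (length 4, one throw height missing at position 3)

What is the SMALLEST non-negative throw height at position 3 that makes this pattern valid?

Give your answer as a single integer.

i=0: (0 + 1) mod 4 = 1
i=1: (1 + 2) mod 4 = 3
i=2: (2 + 2) mod 4 = 0
i=3: s[i]=? (unknown)
Known residues: [0, 1, 3]; need a permutation of 0..3, so missing residue r = 2
Need (3 + s) mod 4 = 2; smallest s = (2 - 3) mod 4 = 3

Answer: 3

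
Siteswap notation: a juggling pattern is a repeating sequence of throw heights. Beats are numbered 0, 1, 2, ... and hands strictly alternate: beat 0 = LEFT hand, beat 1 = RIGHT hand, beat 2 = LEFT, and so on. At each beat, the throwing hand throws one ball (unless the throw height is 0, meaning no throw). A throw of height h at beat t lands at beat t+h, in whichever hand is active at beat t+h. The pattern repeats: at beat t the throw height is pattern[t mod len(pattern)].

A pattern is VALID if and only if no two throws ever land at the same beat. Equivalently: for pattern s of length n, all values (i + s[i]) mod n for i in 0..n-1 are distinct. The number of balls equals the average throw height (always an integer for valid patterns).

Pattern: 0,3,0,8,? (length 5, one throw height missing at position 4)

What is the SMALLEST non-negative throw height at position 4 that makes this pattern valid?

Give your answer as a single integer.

i=0: (0 + 0) mod 5 = 0
i=1: (1 + 3) mod 5 = 4
i=2: (2 + 0) mod 5 = 2
i=3: (3 + 8) mod 5 = 1
i=4: s[i]=? (unknown)
Known residues: [0, 1, 2, 4]; need a permutation of 0..4, so missing residue r = 3
Need (4 + s) mod 5 = 3; smallest s = (3 - 4) mod 5 = 4

Answer: 4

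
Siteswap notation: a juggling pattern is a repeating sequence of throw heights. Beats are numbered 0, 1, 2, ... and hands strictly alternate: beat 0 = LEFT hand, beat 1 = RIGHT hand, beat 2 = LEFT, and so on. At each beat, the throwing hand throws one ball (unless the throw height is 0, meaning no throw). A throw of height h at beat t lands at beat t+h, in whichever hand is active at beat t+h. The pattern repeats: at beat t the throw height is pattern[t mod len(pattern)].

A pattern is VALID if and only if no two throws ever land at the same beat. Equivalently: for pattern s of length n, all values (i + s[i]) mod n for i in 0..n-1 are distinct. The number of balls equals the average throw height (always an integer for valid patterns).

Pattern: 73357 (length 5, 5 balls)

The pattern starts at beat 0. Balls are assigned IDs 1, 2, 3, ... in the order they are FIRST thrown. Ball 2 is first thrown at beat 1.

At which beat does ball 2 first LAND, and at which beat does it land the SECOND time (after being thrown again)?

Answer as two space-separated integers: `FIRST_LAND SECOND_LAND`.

Answer: 4 11

Derivation:
Beat 0 (L): throw ball1 h=7 -> lands@7:R; in-air after throw: [b1@7:R]
Beat 1 (R): throw ball2 h=3 -> lands@4:L; in-air after throw: [b2@4:L b1@7:R]
Beat 2 (L): throw ball3 h=3 -> lands@5:R; in-air after throw: [b2@4:L b3@5:R b1@7:R]
Beat 3 (R): throw ball4 h=5 -> lands@8:L; in-air after throw: [b2@4:L b3@5:R b1@7:R b4@8:L]
Beat 4 (L): throw ball2 h=7 -> lands@11:R; in-air after throw: [b3@5:R b1@7:R b4@8:L b2@11:R]
Beat 5 (R): throw ball3 h=7 -> lands@12:L; in-air after throw: [b1@7:R b4@8:L b2@11:R b3@12:L]
Beat 6 (L): throw ball5 h=3 -> lands@9:R; in-air after throw: [b1@7:R b4@8:L b5@9:R b2@11:R b3@12:L]
Beat 7 (R): throw ball1 h=3 -> lands@10:L; in-air after throw: [b4@8:L b5@9:R b1@10:L b2@11:R b3@12:L]
Beat 8 (L): throw ball4 h=5 -> lands@13:R; in-air after throw: [b5@9:R b1@10:L b2@11:R b3@12:L b4@13:R]
Beat 9 (R): throw ball5 h=7 -> lands@16:L; in-air after throw: [b1@10:L b2@11:R b3@12:L b4@13:R b5@16:L]
Beat 10 (L): throw ball1 h=7 -> lands@17:R; in-air after throw: [b2@11:R b3@12:L b4@13:R b5@16:L b1@17:R]
Beat 11 (R): throw ball2 h=3 -> lands@14:L; in-air after throw: [b3@12:L b4@13:R b2@14:L b5@16:L b1@17:R]
Ball 2: thrown@1 h=3 -> first land @4; rethrown@4 h=7 -> second land @11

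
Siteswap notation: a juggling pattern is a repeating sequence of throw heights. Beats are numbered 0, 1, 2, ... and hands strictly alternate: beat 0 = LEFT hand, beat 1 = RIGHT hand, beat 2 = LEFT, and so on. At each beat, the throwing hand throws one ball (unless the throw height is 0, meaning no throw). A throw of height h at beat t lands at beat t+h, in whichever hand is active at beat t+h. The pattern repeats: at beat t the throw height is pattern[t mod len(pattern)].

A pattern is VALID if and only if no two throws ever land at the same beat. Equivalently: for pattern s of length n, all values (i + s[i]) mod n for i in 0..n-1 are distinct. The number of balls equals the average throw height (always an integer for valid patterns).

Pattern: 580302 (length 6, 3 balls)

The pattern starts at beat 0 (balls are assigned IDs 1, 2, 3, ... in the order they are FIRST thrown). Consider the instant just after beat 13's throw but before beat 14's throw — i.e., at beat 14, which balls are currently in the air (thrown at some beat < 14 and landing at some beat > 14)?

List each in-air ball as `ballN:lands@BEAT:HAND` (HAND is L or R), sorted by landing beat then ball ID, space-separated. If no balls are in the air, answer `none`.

Beat 0 (L): throw ball1 h=5 -> lands@5:R; in-air after throw: [b1@5:R]
Beat 1 (R): throw ball2 h=8 -> lands@9:R; in-air after throw: [b1@5:R b2@9:R]
Beat 3 (R): throw ball3 h=3 -> lands@6:L; in-air after throw: [b1@5:R b3@6:L b2@9:R]
Beat 5 (R): throw ball1 h=2 -> lands@7:R; in-air after throw: [b3@6:L b1@7:R b2@9:R]
Beat 6 (L): throw ball3 h=5 -> lands@11:R; in-air after throw: [b1@7:R b2@9:R b3@11:R]
Beat 7 (R): throw ball1 h=8 -> lands@15:R; in-air after throw: [b2@9:R b3@11:R b1@15:R]
Beat 9 (R): throw ball2 h=3 -> lands@12:L; in-air after throw: [b3@11:R b2@12:L b1@15:R]
Beat 11 (R): throw ball3 h=2 -> lands@13:R; in-air after throw: [b2@12:L b3@13:R b1@15:R]
Beat 12 (L): throw ball2 h=5 -> lands@17:R; in-air after throw: [b3@13:R b1@15:R b2@17:R]
Beat 13 (R): throw ball3 h=8 -> lands@21:R; in-air after throw: [b1@15:R b2@17:R b3@21:R]

Answer: ball1:lands@15:R ball2:lands@17:R ball3:lands@21:R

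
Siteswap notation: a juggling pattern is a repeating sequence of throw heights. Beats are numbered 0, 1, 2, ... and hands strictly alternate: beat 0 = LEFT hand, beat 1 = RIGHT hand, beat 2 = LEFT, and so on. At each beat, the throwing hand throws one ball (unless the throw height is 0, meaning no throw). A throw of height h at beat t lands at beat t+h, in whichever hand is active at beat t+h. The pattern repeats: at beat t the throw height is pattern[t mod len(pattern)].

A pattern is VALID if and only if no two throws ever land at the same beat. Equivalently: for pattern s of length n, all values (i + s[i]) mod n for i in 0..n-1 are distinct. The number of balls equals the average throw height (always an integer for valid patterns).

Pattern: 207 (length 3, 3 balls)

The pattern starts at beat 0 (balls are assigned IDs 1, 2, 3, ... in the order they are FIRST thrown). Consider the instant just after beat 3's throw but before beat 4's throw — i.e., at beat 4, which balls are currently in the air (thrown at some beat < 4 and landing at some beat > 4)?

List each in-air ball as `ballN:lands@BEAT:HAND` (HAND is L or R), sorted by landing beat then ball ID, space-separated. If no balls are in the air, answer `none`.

Answer: ball2:lands@5:R ball1:lands@9:R

Derivation:
Beat 0 (L): throw ball1 h=2 -> lands@2:L; in-air after throw: [b1@2:L]
Beat 2 (L): throw ball1 h=7 -> lands@9:R; in-air after throw: [b1@9:R]
Beat 3 (R): throw ball2 h=2 -> lands@5:R; in-air after throw: [b2@5:R b1@9:R]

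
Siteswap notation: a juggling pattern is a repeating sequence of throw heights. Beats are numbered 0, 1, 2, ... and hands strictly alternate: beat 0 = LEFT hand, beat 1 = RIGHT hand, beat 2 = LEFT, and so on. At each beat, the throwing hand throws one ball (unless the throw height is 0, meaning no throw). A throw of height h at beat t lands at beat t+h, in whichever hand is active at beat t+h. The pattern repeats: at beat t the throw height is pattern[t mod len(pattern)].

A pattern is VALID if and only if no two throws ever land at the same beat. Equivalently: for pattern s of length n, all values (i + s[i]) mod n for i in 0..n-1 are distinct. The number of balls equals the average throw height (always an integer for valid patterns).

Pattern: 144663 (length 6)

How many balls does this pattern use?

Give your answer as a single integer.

Answer: 4

Derivation:
Pattern = [1, 4, 4, 6, 6, 3], length n = 6
  position 0: throw height = 1, running sum = 1
  position 1: throw height = 4, running sum = 5
  position 2: throw height = 4, running sum = 9
  position 3: throw height = 6, running sum = 15
  position 4: throw height = 6, running sum = 21
  position 5: throw height = 3, running sum = 24
Total sum = 24; balls = sum / n = 24 / 6 = 4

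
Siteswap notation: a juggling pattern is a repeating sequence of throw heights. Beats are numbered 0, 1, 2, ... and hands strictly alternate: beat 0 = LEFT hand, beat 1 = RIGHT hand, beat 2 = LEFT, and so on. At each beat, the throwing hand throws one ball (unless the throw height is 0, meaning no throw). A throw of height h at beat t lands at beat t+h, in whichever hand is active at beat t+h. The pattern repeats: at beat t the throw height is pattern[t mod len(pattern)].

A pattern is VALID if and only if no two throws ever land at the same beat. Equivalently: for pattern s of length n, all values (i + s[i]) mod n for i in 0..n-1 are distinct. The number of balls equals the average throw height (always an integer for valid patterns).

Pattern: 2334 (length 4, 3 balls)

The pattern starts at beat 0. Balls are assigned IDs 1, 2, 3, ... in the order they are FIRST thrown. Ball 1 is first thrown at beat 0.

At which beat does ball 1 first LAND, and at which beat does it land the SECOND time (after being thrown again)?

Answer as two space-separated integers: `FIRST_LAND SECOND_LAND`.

Beat 0 (L): throw ball1 h=2 -> lands@2:L; in-air after throw: [b1@2:L]
Beat 1 (R): throw ball2 h=3 -> lands@4:L; in-air after throw: [b1@2:L b2@4:L]
Beat 2 (L): throw ball1 h=3 -> lands@5:R; in-air after throw: [b2@4:L b1@5:R]
Beat 3 (R): throw ball3 h=4 -> lands@7:R; in-air after throw: [b2@4:L b1@5:R b3@7:R]
Beat 4 (L): throw ball2 h=2 -> lands@6:L; in-air after throw: [b1@5:R b2@6:L b3@7:R]
Beat 5 (R): throw ball1 h=3 -> lands@8:L; in-air after throw: [b2@6:L b3@7:R b1@8:L]
Ball 1: thrown@0 h=2 -> first land @2; rethrown@2 h=3 -> second land @5

Answer: 2 5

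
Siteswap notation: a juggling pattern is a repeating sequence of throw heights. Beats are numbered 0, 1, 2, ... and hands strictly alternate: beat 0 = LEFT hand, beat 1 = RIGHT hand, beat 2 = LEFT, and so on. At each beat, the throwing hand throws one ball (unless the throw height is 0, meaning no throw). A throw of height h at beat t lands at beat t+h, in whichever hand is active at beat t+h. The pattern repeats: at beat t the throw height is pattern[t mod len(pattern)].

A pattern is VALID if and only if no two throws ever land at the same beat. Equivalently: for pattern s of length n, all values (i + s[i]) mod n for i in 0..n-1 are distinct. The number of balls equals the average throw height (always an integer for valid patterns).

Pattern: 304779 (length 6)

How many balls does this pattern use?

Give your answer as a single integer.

Pattern = [3, 0, 4, 7, 7, 9], length n = 6
  position 0: throw height = 3, running sum = 3
  position 1: throw height = 0, running sum = 3
  position 2: throw height = 4, running sum = 7
  position 3: throw height = 7, running sum = 14
  position 4: throw height = 7, running sum = 21
  position 5: throw height = 9, running sum = 30
Total sum = 30; balls = sum / n = 30 / 6 = 5

Answer: 5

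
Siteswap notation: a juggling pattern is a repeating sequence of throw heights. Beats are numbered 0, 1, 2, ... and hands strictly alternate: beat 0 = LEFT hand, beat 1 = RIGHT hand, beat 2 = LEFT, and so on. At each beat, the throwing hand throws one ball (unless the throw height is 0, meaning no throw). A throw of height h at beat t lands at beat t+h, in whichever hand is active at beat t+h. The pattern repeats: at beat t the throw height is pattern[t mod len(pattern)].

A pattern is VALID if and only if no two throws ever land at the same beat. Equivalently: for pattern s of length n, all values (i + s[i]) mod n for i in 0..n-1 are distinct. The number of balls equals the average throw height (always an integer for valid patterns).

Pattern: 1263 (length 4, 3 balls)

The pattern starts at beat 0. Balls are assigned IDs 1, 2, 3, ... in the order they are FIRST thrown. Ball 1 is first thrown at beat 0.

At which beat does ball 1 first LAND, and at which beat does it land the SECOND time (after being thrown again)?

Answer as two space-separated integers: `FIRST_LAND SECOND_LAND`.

Answer: 1 3

Derivation:
Beat 0 (L): throw ball1 h=1 -> lands@1:R; in-air after throw: [b1@1:R]
Beat 1 (R): throw ball1 h=2 -> lands@3:R; in-air after throw: [b1@3:R]
Beat 2 (L): throw ball2 h=6 -> lands@8:L; in-air after throw: [b1@3:R b2@8:L]
Beat 3 (R): throw ball1 h=3 -> lands@6:L; in-air after throw: [b1@6:L b2@8:L]
Ball 1: thrown@0 h=1 -> first land @1; rethrown@1 h=2 -> second land @3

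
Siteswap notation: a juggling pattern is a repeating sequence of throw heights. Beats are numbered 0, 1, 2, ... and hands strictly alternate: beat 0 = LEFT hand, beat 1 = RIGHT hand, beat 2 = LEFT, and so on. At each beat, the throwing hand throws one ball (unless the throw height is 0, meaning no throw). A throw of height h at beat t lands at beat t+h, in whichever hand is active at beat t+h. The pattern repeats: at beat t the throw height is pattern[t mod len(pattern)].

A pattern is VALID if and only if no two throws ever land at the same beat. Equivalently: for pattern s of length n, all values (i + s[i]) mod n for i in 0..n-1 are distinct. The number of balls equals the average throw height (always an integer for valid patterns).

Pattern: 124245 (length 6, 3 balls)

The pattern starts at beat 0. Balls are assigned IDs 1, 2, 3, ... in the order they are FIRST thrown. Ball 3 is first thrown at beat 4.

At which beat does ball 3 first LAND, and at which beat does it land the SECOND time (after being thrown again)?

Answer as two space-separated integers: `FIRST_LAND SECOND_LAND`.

Answer: 8 12

Derivation:
Beat 0 (L): throw ball1 h=1 -> lands@1:R; in-air after throw: [b1@1:R]
Beat 1 (R): throw ball1 h=2 -> lands@3:R; in-air after throw: [b1@3:R]
Beat 2 (L): throw ball2 h=4 -> lands@6:L; in-air after throw: [b1@3:R b2@6:L]
Beat 3 (R): throw ball1 h=2 -> lands@5:R; in-air after throw: [b1@5:R b2@6:L]
Beat 4 (L): throw ball3 h=4 -> lands@8:L; in-air after throw: [b1@5:R b2@6:L b3@8:L]
Beat 5 (R): throw ball1 h=5 -> lands@10:L; in-air after throw: [b2@6:L b3@8:L b1@10:L]
Beat 6 (L): throw ball2 h=1 -> lands@7:R; in-air after throw: [b2@7:R b3@8:L b1@10:L]
Beat 7 (R): throw ball2 h=2 -> lands@9:R; in-air after throw: [b3@8:L b2@9:R b1@10:L]
Beat 8 (L): throw ball3 h=4 -> lands@12:L; in-air after throw: [b2@9:R b1@10:L b3@12:L]
Beat 9 (R): throw ball2 h=2 -> lands@11:R; in-air after throw: [b1@10:L b2@11:R b3@12:L]
Beat 10 (L): throw ball1 h=4 -> lands@14:L; in-air after throw: [b2@11:R b3@12:L b1@14:L]
Beat 11 (R): throw ball2 h=5 -> lands@16:L; in-air after throw: [b3@12:L b1@14:L b2@16:L]
Beat 12 (L): throw ball3 h=1 -> lands@13:R; in-air after throw: [b3@13:R b1@14:L b2@16:L]
Ball 3: thrown@4 h=4 -> first land @8; rethrown@8 h=4 -> second land @12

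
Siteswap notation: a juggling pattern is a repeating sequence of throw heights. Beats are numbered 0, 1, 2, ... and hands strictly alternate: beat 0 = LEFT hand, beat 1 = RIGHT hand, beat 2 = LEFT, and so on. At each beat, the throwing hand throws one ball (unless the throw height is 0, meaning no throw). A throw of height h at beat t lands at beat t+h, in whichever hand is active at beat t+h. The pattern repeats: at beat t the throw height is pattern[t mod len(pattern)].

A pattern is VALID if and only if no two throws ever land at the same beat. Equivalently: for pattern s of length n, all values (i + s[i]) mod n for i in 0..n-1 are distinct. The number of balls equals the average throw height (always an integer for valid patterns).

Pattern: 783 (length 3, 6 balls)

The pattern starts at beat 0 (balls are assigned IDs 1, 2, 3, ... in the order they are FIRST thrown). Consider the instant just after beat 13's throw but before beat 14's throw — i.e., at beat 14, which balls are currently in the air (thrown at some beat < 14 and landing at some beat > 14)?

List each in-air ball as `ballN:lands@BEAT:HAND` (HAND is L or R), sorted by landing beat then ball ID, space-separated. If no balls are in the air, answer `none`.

Answer: ball1:lands@15:R ball2:lands@16:L ball4:lands@18:L ball5:lands@19:R ball6:lands@21:R

Derivation:
Beat 0 (L): throw ball1 h=7 -> lands@7:R; in-air after throw: [b1@7:R]
Beat 1 (R): throw ball2 h=8 -> lands@9:R; in-air after throw: [b1@7:R b2@9:R]
Beat 2 (L): throw ball3 h=3 -> lands@5:R; in-air after throw: [b3@5:R b1@7:R b2@9:R]
Beat 3 (R): throw ball4 h=7 -> lands@10:L; in-air after throw: [b3@5:R b1@7:R b2@9:R b4@10:L]
Beat 4 (L): throw ball5 h=8 -> lands@12:L; in-air after throw: [b3@5:R b1@7:R b2@9:R b4@10:L b5@12:L]
Beat 5 (R): throw ball3 h=3 -> lands@8:L; in-air after throw: [b1@7:R b3@8:L b2@9:R b4@10:L b5@12:L]
Beat 6 (L): throw ball6 h=7 -> lands@13:R; in-air after throw: [b1@7:R b3@8:L b2@9:R b4@10:L b5@12:L b6@13:R]
Beat 7 (R): throw ball1 h=8 -> lands@15:R; in-air after throw: [b3@8:L b2@9:R b4@10:L b5@12:L b6@13:R b1@15:R]
Beat 8 (L): throw ball3 h=3 -> lands@11:R; in-air after throw: [b2@9:R b4@10:L b3@11:R b5@12:L b6@13:R b1@15:R]
Beat 9 (R): throw ball2 h=7 -> lands@16:L; in-air after throw: [b4@10:L b3@11:R b5@12:L b6@13:R b1@15:R b2@16:L]
Beat 10 (L): throw ball4 h=8 -> lands@18:L; in-air after throw: [b3@11:R b5@12:L b6@13:R b1@15:R b2@16:L b4@18:L]
Beat 11 (R): throw ball3 h=3 -> lands@14:L; in-air after throw: [b5@12:L b6@13:R b3@14:L b1@15:R b2@16:L b4@18:L]
Beat 12 (L): throw ball5 h=7 -> lands@19:R; in-air after throw: [b6@13:R b3@14:L b1@15:R b2@16:L b4@18:L b5@19:R]
Beat 13 (R): throw ball6 h=8 -> lands@21:R; in-air after throw: [b3@14:L b1@15:R b2@16:L b4@18:L b5@19:R b6@21:R]
Beat 14 (L): throw ball3 h=3 -> lands@17:R; in-air after throw: [b1@15:R b2@16:L b3@17:R b4@18:L b5@19:R b6@21:R]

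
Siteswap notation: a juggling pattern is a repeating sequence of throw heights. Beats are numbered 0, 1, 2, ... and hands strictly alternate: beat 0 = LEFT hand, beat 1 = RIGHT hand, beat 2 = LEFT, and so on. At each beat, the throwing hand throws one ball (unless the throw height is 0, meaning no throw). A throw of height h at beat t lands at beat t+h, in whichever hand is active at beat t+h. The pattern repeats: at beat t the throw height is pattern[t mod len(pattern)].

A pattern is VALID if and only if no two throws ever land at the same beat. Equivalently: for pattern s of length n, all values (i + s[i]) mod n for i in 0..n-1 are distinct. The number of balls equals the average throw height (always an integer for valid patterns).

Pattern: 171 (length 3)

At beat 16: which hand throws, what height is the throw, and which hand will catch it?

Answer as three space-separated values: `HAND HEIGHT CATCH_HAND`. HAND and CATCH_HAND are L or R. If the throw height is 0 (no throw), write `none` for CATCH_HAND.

Beat 16: 16 mod 2 = 0, so hand = L
Throw height = pattern[16 mod 3] = pattern[1] = 7
Lands at beat 16+7=23, 23 mod 2 = 1, so catch hand = R

Answer: L 7 R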